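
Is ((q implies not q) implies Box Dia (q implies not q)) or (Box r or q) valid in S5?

Valid

Tableau for the negation not (((q implies not q) implies Box Dia (q implies not q)) or (Box r or q)):
1. not (((q implies not q) implies Box Dia (q implies not q)) or (Box r or q)), u
2. not ((q implies not q) implies Box Dia (q implies not q)), u   [neg-or-rule on 1]
3. not (Box r or q), u   [neg-or-rule on 1]
4. q implies not q, u   [neg-implies-rule on 2]
5. not Box Dia (q implies not q), u   [neg-implies-rule on 2]
6. not Box r, u   [neg-or-rule on 3]
7. not q, u   [neg-or-rule on 3]
8. not Dia (q implies not q), v   [neg-Box-rule on 5: fresh world v, uRv]
9. not (q implies not q), u   [neg-Dia-rule on 8 via vRu]
10. q, u   [neg-implies-rule on 9]
Accessibility: uRu, uRv, vRu, vRv
Branch closes: q and not q both at u.
All branches of the negation close; one closing branch shown above.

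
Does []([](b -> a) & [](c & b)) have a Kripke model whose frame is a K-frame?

Satisfiable

1. []([](b -> a) & [](c & b)), u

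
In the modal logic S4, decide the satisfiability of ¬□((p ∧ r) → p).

Unsatisfiable

1. ¬□((p ∧ r) → p), u
2. ¬((p ∧ r) → p), v   [¬□-rule on 1: fresh world v, uRv]
3. p ∧ r, v   [¬→-rule on 2]
4. ¬p, v   [¬→-rule on 2]
5. p, v   [∧-rule on 3]
6. r, v   [∧-rule on 3]
Accessibility: uRu, uRv, vRv
Branch closes: p and ¬p both at v.
(One branch shown.) All branches close.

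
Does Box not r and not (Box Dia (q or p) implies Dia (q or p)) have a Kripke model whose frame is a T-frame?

1. Box not r and not (Box Dia (q or p) implies Dia (q or p)), u
2. Box not r, u   [and-rule on 1]
3. not (Box Dia (q or p) implies Dia (q or p)), u   [and-rule on 1]
4. Box Dia (q or p), u   [neg-implies-rule on 3]
5. not Dia (q or p), u   [neg-implies-rule on 3]
6. not r, u   [Box-rule on 2 via uRu]
7. Dia (q or p), u   [Box-rule on 4 via uRu]
8. not (q or p), u   [neg-Dia-rule on 5 via uRu]
9. not q, u   [neg-or-rule on 8]
10. not p, u   [neg-or-rule on 8]
11. q or p, v   [Dia-rule on 7: fresh world v, uRv]
12. not r, v   [Box-rule on 2 via uRv]
13. Dia (q or p), v   [Box-rule on 4 via uRv]
14. not (q or p), v   [neg-Dia-rule on 5 via uRv]
15. not q, v   [neg-or-rule on 14]
16. not p, v   [neg-or-rule on 14]
17. p, v   [or-rule on 11 (branches; this branch)]
Accessibility: uRu, uRv, vRv
Branch closes: p and not p both at v.
(One branch shown.) All branches close.

No, unsatisfiable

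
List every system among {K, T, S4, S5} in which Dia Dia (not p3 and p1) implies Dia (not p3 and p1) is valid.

S4, S5

S4-tableau for the negation not (Dia Dia (not p3 and p1) implies Dia (not p3 and p1)):
1. not (Dia Dia (not p3 and p1) implies Dia (not p3 and p1)), 0
2. Dia Dia (not p3 and p1), 0   [neg-implies-rule on 1]
3. not Dia (not p3 and p1), 0   [neg-implies-rule on 1]
4. not (not p3 and p1), 0   [neg-Dia-rule on 3 via 0R0]
5. not p1, 0   [neg-and-rule on 4 (branches; this branch)]
6. Dia (not p3 and p1), 1   [Dia-rule on 2: fresh world 1, 0R1]
7. not (not p3 and p1), 1   [neg-Dia-rule on 3 via 0R1]
8. not p1, 1   [neg-and-rule on 7 (branches; this branch)]
9. not p3 and p1, 2   [Dia-rule on 6: fresh world 2, 1R2]
10. not p3, 2   [and-rule on 9]
11. p1, 2   [and-rule on 9]
12. not (not p3 and p1), 2   [neg-Dia-rule on 3 via 0R2]
13. not p1, 2   [neg-and-rule on 12 (branches; this branch)]
Accessibility: 0R0, 0R1, 0R2, 1R1, 1R2, 2R2
Branch closes: p1 and not p1 both at 2.
Every branch closes (one shown): valid in S4, hence also in S5 (every theorem of S4 is a theorem of S5).
T-tableau for the negation not (Dia Dia (not p3 and p1) implies Dia (not p3 and p1)):
1. not (Dia Dia (not p3 and p1) implies Dia (not p3 and p1)), 0
2. Dia Dia (not p3 and p1), 0   [neg-implies-rule on 1]
3. not Dia (not p3 and p1), 0   [neg-implies-rule on 1]
4. not (not p3 and p1), 0   [neg-Dia-rule on 3 via 0R0]
5. not p1, 0   [neg-and-rule on 4 (branches; this branch)]
6. Dia (not p3 and p1), 1   [Dia-rule on 2: fresh world 1, 0R1]
7. not (not p3 and p1), 1   [neg-Dia-rule on 3 via 0R1]
8. not p1, 1   [neg-and-rule on 7 (branches; this branch)]
9. not p3 and p1, 2   [Dia-rule on 6: fresh world 2, 1R2]
10. not p3, 2   [and-rule on 9]
11. p1, 2   [and-rule on 9]
Accessibility: 0R0, 0R1, 1R1, 1R2, 2R2
Complete open branch: countermodel on a T-frame, so not valid in T, nor in K (the same frame is also a K-frame).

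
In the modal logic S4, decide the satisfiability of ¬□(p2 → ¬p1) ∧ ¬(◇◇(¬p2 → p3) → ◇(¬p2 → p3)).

Unsatisfiable (every branch closes)

1. ¬□(p2 → ¬p1) ∧ ¬(◇◇(¬p2 → p3) → ◇(¬p2 → p3)), u
2. ¬□(p2 → ¬p1), u
3. ¬(◇◇(¬p2 → p3) → ◇(¬p2 → p3)), u
4. ◇◇(¬p2 → p3), u
5. ¬◇(¬p2 → p3), u
6. ¬(¬p2 → p3), u
7. ¬p2, u
8. ¬p3, u
9. ¬(p2 → ¬p1), v
10. p2, v
11. p1, v
12. ¬(¬p2 → p3), v
13. ¬p2, v
14. ¬p3, v
Accessibility: uRu, uRv, vRv
Branch closes: p2 and ¬p2 both at v.
(One branch shown.) All branches close.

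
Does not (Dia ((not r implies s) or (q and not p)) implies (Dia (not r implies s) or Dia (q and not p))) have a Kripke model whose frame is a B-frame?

1. not (Dia ((not r implies s) or (q and not p)) implies (Dia (not r implies s) or Dia (q and not p))), 0
2. Dia ((not r implies s) or (q and not p)), 0   [neg-implies-rule on 1]
3. not (Dia (not r implies s) or Dia (q and not p)), 0   [neg-implies-rule on 1]
4. not Dia (not r implies s), 0   [neg-or-rule on 3]
5. not Dia (q and not p), 0   [neg-or-rule on 3]
6. not (not r implies s), 0   [neg-Dia-rule on 4 via 0R0]
7. not r, 0   [neg-implies-rule on 6]
8. not s, 0   [neg-implies-rule on 6]
9. not (q and not p), 0   [neg-Dia-rule on 5 via 0R0]
10. p, 0   [neg-and-rule on 9 (branches; this branch)]
11. (not r implies s) or (q and not p), 1   [Dia-rule on 2: fresh world 1, 0R1]
12. not (not r implies s), 1   [neg-Dia-rule on 4 via 0R1]
13. not r, 1   [neg-implies-rule on 12]
14. not s, 1   [neg-implies-rule on 12]
15. not (q and not p), 1   [neg-Dia-rule on 5 via 0R1]
16. q and not p, 1   [or-rule on 11 (branches; this branch)]
17. q, 1   [and-rule on 16]
18. not p, 1   [and-rule on 16]
19. p, 1   [neg-and-rule on 15 (branches; this branch)]
Accessibility: 0R0, 0R1, 1R0, 1R1
Branch closes: p and not p both at 1.
Every branch closes; the branch above is one of them.

Unsatisfiable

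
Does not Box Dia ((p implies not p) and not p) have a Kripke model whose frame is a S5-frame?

Yes, satisfiable

1. not Box Dia ((p implies not p) and not p), 0
2. not Dia ((p implies not p) and not p), 1   [neg-Box-rule on 1: fresh world 1, 0R1]
3. not ((p implies not p) and not p), 0   [neg-Dia-rule on 2 via 1R0]
4. not ((p implies not p) and not p), 1   [neg-Dia-rule on 2 via 1R1]
5. p, 0   [neg-and-rule on 3 (branches; this branch)]
6. p, 1   [neg-and-rule on 4 (branches; this branch)]
Accessibility: 0R0, 0R1, 1R0, 1R1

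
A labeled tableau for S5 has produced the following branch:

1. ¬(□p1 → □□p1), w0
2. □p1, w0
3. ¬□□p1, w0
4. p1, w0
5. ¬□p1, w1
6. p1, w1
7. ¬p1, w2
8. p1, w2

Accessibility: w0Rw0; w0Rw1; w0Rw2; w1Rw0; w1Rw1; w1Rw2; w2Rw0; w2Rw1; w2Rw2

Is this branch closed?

Closed

Both p1 and ¬p1 appear at w2.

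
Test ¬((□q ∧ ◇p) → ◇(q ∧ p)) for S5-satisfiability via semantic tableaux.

1. ¬((□q ∧ ◇p) → ◇(q ∧ p)), w0
2. □q ∧ ◇p, w0   [¬→-rule on 1]
3. ¬◇(q ∧ p), w0   [¬→-rule on 1]
4. □q, w0   [∧-rule on 2]
5. ◇p, w0   [∧-rule on 2]
6. ¬(q ∧ p), w0   [¬◇-rule on 3 via w0Rw0]
7. q, w0   [□-rule on 4 via w0Rw0]
8. ¬p, w0   [¬∧-rule on 6 (branches; this branch)]
9. p, w1   [◇-rule on 5: fresh world w1, w0Rw1]
10. ¬(q ∧ p), w1   [¬◇-rule on 3 via w0Rw1]
11. q, w1   [□-rule on 4 via w0Rw1]
12. ¬p, w1   [¬∧-rule on 10 (branches; this branch)]
Accessibility: w0Rw0, w0Rw1, w1Rw0, w1Rw1
Branch closes: p and ¬p both at w1.
(One branch shown.) All branches close.

Unsatisfiable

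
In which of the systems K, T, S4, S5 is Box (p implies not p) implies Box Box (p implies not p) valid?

S4, S5

S4-tableau for the negation not (Box (p implies not p) implies Box Box (p implies not p)):
1. not (Box (p implies not p) implies Box Box (p implies not p)), 0
2. Box (p implies not p), 0
3. not Box Box (p implies not p), 0
4. p implies not p, 0
5. not p, 0
6. not Box (p implies not p), 1
7. p implies not p, 1
8. not p, 1
9. not (p implies not p), 2
10. p, 2
11. p implies not p, 2
12. not p, 2
Accessibility: 0R0, 0R1, 0R2, 1R1, 1R2, 2R2
Branch closes: p and not p both at 2.
Every branch closes (one shown): valid in S4, hence also in S5 (every theorem of S4 is a theorem of S5).
T-tableau for the negation not (Box (p implies not p) implies Box Box (p implies not p)):
1. not (Box (p implies not p) implies Box Box (p implies not p)), 0
2. Box (p implies not p), 0
3. not Box Box (p implies not p), 0
4. p implies not p, 0
5. not p, 0
6. not Box (p implies not p), 1
7. p implies not p, 1
8. not p, 1
9. not (p implies not p), 2
10. p, 2
Accessibility: 0R0, 0R1, 1R1, 1R2, 2R2
Complete open branch: countermodel on a T-frame, so not valid in T, nor in K (the same frame is also a K-frame).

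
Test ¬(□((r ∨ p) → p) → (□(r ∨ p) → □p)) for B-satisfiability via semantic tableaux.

Unsatisfiable (every branch closes)

1. ¬(□((r ∨ p) → p) → (□(r ∨ p) → □p)), u
2. □((r ∨ p) → p), u
3. ¬(□(r ∨ p) → □p), u
4. □(r ∨ p), u
5. ¬□p, u
6. (r ∨ p) → p, u
7. r ∨ p, u
8. p, u
9. ¬p, v
10. (r ∨ p) → p, v
11. r ∨ p, v
12. ¬(r ∨ p), v
13. ¬r, v
14. p, v
Accessibility: uRu, uRv, vRu, vRv
Branch closes: p and ¬p both at v.
(One branch shown.) All branches close.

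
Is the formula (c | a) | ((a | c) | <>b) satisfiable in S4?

1. (c | a) | ((a | c) | <>b), w0
2. (a | c) | <>b, w0   [|-rule on 1 (branches; this branch)]
3. <>b, w0   [|-rule on 2 (branches; this branch)]
4. b, w1   [<>-rule on 3: fresh world w1, w0Rw1]
Accessibility: w0Rw0, w0Rw1, w1Rw1

Satisfiable (open branch found)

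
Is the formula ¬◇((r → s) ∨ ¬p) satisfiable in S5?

1. ¬◇((r → s) ∨ ¬p), w0
2. ¬((r → s) ∨ ¬p), w0   [¬◇-rule on 1 via w0Rw0]
3. ¬(r → s), w0   [¬∨-rule on 2]
4. p, w0   [¬∨-rule on 2]
5. r, w0   [¬→-rule on 3]
6. ¬s, w0   [¬→-rule on 3]
Accessibility: w0Rw0

Satisfiable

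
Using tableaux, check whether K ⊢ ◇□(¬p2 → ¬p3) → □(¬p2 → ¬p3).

No, not valid

Tableau for the negation ¬(◇□(¬p2 → ¬p3) → □(¬p2 → ¬p3)):
1. ¬(◇□(¬p2 → ¬p3) → □(¬p2 → ¬p3)), u
2. ◇□(¬p2 → ¬p3), u
3. ¬□(¬p2 → ¬p3), u
4. □(¬p2 → ¬p3), v
5. ¬(¬p2 → ¬p3), w
6. ¬p2, w
7. p3, w
Accessibility: uRv, uRw
The negation has an open branch (countermodel exists).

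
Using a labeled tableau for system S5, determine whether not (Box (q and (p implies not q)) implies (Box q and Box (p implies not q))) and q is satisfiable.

No, unsatisfiable

1. not (Box (q and (p implies not q)) implies (Box q and Box (p implies not q))) and q, u
2. not (Box (q and (p implies not q)) implies (Box q and Box (p implies not q))), u   [and-rule on 1]
3. q, u   [and-rule on 1]
4. Box (q and (p implies not q)), u   [neg-implies-rule on 2]
5. not (Box q and Box (p implies not q)), u   [neg-implies-rule on 2]
6. q and (p implies not q), u   [Box-rule on 4 via uRu]
7. p implies not q, u   [and-rule on 6]
8. not Box (p implies not q), u   [neg-and-rule on 5 (branches; this branch)]
9. not p, u   [implies-rule on 7 (branches; this branch)]
10. not (p implies not q), v   [neg-Box-rule on 8: fresh world v, uRv]
11. p, v   [neg-implies-rule on 10]
12. q, v   [neg-implies-rule on 10]
13. q and (p implies not q), v   [Box-rule on 4 via uRv]
14. p implies not q, v   [and-rule on 13]
15. not q, v   [implies-rule on 14 (branches; this branch)]
Accessibility: uRu, uRv, vRu, vRv
Branch closes: q and not q both at v.
All branches of the tableau close; one closing branch shown above.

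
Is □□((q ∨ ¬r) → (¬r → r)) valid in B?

No, not valid

Tableau for the negation ¬□□((q ∨ ¬r) → (¬r → r)):
1. ¬□□((q ∨ ¬r) → (¬r → r)), w0
2. ¬□((q ∨ ¬r) → (¬r → r)), w1
3. ¬((q ∨ ¬r) → (¬r → r)), w2
4. q ∨ ¬r, w2
5. ¬(¬r → r), w2
6. ¬r, w2
Accessibility: w0Rw0, w0Rw1, w1Rw0, w1Rw1, w1Rw2, w2Rw1, w2Rw2
The negation has an open branch (countermodel exists).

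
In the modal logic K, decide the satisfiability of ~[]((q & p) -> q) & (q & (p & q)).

Unsatisfiable

1. ~[]((q & p) -> q) & (q & (p & q)), 0
2. ~[]((q & p) -> q), 0   [&-rule on 1]
3. q & (p & q), 0   [&-rule on 1]
4. q, 0   [&-rule on 3]
5. p & q, 0   [&-rule on 3]
6. p, 0   [&-rule on 5]
7. ~((q & p) -> q), 1   [~[]-rule on 2: fresh world 1, 0R1]
8. q & p, 1   [~->-rule on 7]
9. ~q, 1   [~->-rule on 7]
10. q, 1   [&-rule on 8]
11. p, 1   [&-rule on 8]
Accessibility: 0R1
Branch closes: q and ~q both at 1.
(One branch shown.) All branches close.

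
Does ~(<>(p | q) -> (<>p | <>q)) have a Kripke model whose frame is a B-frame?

Unsatisfiable (every branch closes)

1. ~(<>(p | q) -> (<>p | <>q)), u
2. <>(p | q), u   [~->-rule on 1]
3. ~(<>p | <>q), u   [~->-rule on 1]
4. ~<>p, u   [~|-rule on 3]
5. ~<>q, u   [~|-rule on 3]
6. ~p, u   [~<>-rule on 4 via uRu]
7. ~q, u   [~<>-rule on 5 via uRu]
8. p | q, v   [<>-rule on 2: fresh world v, uRv]
9. ~p, v   [~<>-rule on 4 via uRv]
10. ~q, v   [~<>-rule on 5 via uRv]
11. q, v   [|-rule on 8 (branches; this branch)]
Accessibility: uRu, uRv, vRu, vRv
Branch closes: q and ~q both at v.
Every branch closes; the branch above is one of them.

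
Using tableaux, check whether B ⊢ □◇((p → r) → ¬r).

Tableau for the negation ¬□◇((p → r) → ¬r):
1. ¬□◇((p → r) → ¬r), u
2. ¬◇((p → r) → ¬r), v
3. ¬((p → r) → ¬r), u
4. p → r, u
5. r, u
6. ¬((p → r) → ¬r), v
7. p → r, v
8. r, v
Accessibility: uRu, uRv, vRu, vRv
The negation has an open branch (countermodel exists).

No, not valid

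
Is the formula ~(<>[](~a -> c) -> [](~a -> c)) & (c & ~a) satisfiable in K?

Satisfiable (open branch found)

1. ~(<>[](~a -> c) -> [](~a -> c)) & (c & ~a), u
2. ~(<>[](~a -> c) -> [](~a -> c)), u   [&-rule on 1]
3. c & ~a, u   [&-rule on 1]
4. <>[](~a -> c), u   [~->-rule on 2]
5. ~[](~a -> c), u   [~->-rule on 2]
6. c, u   [&-rule on 3]
7. ~a, u   [&-rule on 3]
8. [](~a -> c), v   [<>-rule on 4: fresh world v, uRv]
9. ~(~a -> c), w   [~[]-rule on 5: fresh world w, uRw]
10. ~a, w   [~->-rule on 9]
11. ~c, w   [~->-rule on 9]
Accessibility: uRv, uRw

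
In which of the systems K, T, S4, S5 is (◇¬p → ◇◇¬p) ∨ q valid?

T, S4, S5

T-tableau for the negation ¬((◇¬p → ◇◇¬p) ∨ q):
1. ¬((◇¬p → ◇◇¬p) ∨ q), 0
2. ¬(◇¬p → ◇◇¬p), 0
3. ¬q, 0
4. ◇¬p, 0
5. ¬◇◇¬p, 0
6. ¬◇¬p, 0
7. p, 0
8. ¬p, 1
9. ¬◇¬p, 1
10. p, 1
Accessibility: 0R0, 0R1, 1R1
Branch closes: p and ¬p both at 1.
Every branch closes (one shown): valid in T, hence also in S4, S5 (every theorem of T is a theorem of S4 and S5).
K-tableau for the negation ¬((◇¬p → ◇◇¬p) ∨ q):
1. ¬((◇¬p → ◇◇¬p) ∨ q), 0
2. ¬(◇¬p → ◇◇¬p), 0
3. ¬q, 0
4. ◇¬p, 0
5. ¬◇◇¬p, 0
6. ¬p, 1
7. ¬◇¬p, 1
Accessibility: 0R1
Complete open branch: countermodel on a K-frame, so not valid in K.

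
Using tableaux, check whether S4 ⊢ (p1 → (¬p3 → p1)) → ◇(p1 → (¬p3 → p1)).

Valid

Tableau for the negation ¬((p1 → (¬p3 → p1)) → ◇(p1 → (¬p3 → p1))):
1. ¬((p1 → (¬p3 → p1)) → ◇(p1 → (¬p3 → p1))), 0
2. p1 → (¬p3 → p1), 0
3. ¬◇(p1 → (¬p3 → p1)), 0
4. ¬(p1 → (¬p3 → p1)), 0
5. p1, 0
6. ¬(¬p3 → p1), 0
7. ¬p3, 0
8. ¬p1, 0
Accessibility: 0R0
Branch closes: p1 and ¬p1 both at 0.
Every branch of the negation's tableau closes; the branch above is one of them.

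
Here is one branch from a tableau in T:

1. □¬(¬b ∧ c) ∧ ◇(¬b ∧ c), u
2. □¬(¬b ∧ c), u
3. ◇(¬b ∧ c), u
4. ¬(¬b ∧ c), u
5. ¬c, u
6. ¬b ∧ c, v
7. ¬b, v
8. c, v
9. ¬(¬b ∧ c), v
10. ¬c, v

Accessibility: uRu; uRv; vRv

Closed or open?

Both c and ¬c appear at v.

Yes, closed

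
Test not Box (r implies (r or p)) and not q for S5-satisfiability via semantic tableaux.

No, unsatisfiable

1. not Box (r implies (r or p)) and not q, 0
2. not Box (r implies (r or p)), 0   [and-rule on 1]
3. not q, 0   [and-rule on 1]
4. not (r implies (r or p)), 1   [neg-Box-rule on 2: fresh world 1, 0R1]
5. r, 1   [neg-implies-rule on 4]
6. not (r or p), 1   [neg-implies-rule on 4]
7. not r, 1   [neg-or-rule on 6]
8. not p, 1   [neg-or-rule on 6]
Accessibility: 0R0, 0R1, 1R0, 1R1
Branch closes: r and not r both at 1.
Every branch closes; the branch above is one of them.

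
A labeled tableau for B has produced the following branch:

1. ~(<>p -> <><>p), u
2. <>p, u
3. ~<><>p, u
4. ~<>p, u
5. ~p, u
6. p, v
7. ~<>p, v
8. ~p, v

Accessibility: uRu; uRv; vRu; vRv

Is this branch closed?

Yes, closed

Both p and ~p appear at v.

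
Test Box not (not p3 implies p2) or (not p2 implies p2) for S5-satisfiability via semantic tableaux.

1. Box not (not p3 implies p2) or (not p2 implies p2), 0
2. not p2 implies p2, 0
3. p2, 0
Accessibility: 0R0

Satisfiable (open branch found)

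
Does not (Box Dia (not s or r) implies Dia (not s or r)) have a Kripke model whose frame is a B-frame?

1. not (Box Dia (not s or r) implies Dia (not s or r)), w0
2. Box Dia (not s or r), w0
3. not Dia (not s or r), w0
4. Dia (not s or r), w0
5. not (not s or r), w0
6. s, w0
7. not r, w0
8. not s or r, w1
9. Dia (not s or r), w1
10. not (not s or r), w1
11. s, w1
12. not r, w1
13. r, w1
Accessibility: w0Rw0, w0Rw1, w1Rw0, w1Rw1
Branch closes: r and not r both at w1.
Every branch closes; the branch above is one of them.

Unsatisfiable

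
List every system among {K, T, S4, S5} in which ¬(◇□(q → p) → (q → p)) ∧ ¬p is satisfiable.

K, T, S4

S4-tableau for the formula:
1. ¬(◇□(q → p) → (q → p)) ∧ ¬p, 0
2. ¬(◇□(q → p) → (q → p)), 0   [∧-rule on 1]
3. ¬p, 0   [∧-rule on 1]
4. ◇□(q → p), 0   [¬→-rule on 2]
5. ¬(q → p), 0   [¬→-rule on 2]
6. q, 0   [¬→-rule on 5]
7. □(q → p), 1   [◇-rule on 4: fresh world 1, 0R1]
8. q → p, 1   [□-rule on 7 via 1R1]
9. p, 1   [→-rule on 8 (branches; this branch)]
Accessibility: 0R0, 0R1, 1R1
Complete open branch: satisfiable in S4, hence also in K, T (this S4-model is also a K-model and a T-model).
S5-tableau for the formula:
1. ¬(◇□(q → p) → (q → p)) ∧ ¬p, 0
2. ¬(◇□(q → p) → (q → p)), 0   [∧-rule on 1]
3. ¬p, 0   [∧-rule on 1]
4. ◇□(q → p), 0   [¬→-rule on 2]
5. ¬(q → p), 0   [¬→-rule on 2]
6. q, 0   [¬→-rule on 5]
7. □(q → p), 1   [◇-rule on 4: fresh world 1, 0R1]
8. q → p, 0   [□-rule on 7 via 1R0]
9. q → p, 1   [□-rule on 7 via 1R1]
10. p, 0   [→-rule on 8 (branches; this branch)]
Accessibility: 0R0, 0R1, 1R0, 1R1
Branch closes: p and ¬p both at 0.
Every branch closes (one shown): unsatisfiable in S5.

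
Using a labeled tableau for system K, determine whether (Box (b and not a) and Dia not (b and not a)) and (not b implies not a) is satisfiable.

No, unsatisfiable

1. (Box (b and not a) and Dia not (b and not a)) and (not b implies not a), 0
2. Box (b and not a) and Dia not (b and not a), 0   [and-rule on 1]
3. not b implies not a, 0   [and-rule on 1]
4. Box (b and not a), 0   [and-rule on 2]
5. Dia not (b and not a), 0   [and-rule on 2]
6. not a, 0   [implies-rule on 3 (branches; this branch)]
7. not (b and not a), 1   [Dia-rule on 5: fresh world 1, 0R1]
8. b and not a, 1   [Box-rule on 4 via 0R1]
9. b, 1   [and-rule on 8]
10. not a, 1   [and-rule on 8]
11. a, 1   [neg-and-rule on 7 (branches; this branch)]
Accessibility: 0R1
Branch closes: a and not a both at 1.
Every branch closes; the branch above is one of them.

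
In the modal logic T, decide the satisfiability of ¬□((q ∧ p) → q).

No, unsatisfiable

1. ¬□((q ∧ p) → q), w0
2. ¬((q ∧ p) → q), w1   [¬□-rule on 1: fresh world w1, w0Rw1]
3. q ∧ p, w1   [¬→-rule on 2]
4. ¬q, w1   [¬→-rule on 2]
5. q, w1   [∧-rule on 3]
6. p, w1   [∧-rule on 3]
Accessibility: w0Rw0, w0Rw1, w1Rw1
Branch closes: q and ¬q both at w1.
All branches of the tableau close; one closing branch shown above.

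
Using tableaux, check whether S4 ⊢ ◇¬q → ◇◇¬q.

Valid

Tableau for the negation ¬(◇¬q → ◇◇¬q):
1. ¬(◇¬q → ◇◇¬q), u
2. ◇¬q, u
3. ¬◇◇¬q, u
4. ¬◇¬q, u
5. q, u
6. ¬q, v
7. ¬◇¬q, v
8. q, v
Accessibility: uRu, uRv, vRv
Branch closes: q and ¬q both at v.
All branches of the negation close; one closing branch shown above.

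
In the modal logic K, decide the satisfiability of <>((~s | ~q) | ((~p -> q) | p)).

1. <>((~s | ~q) | ((~p -> q) | p)), u
2. (~s | ~q) | ((~p -> q) | p), v   [<>-rule on 1: fresh world v, uRv]
3. (~p -> q) | p, v   [|-rule on 2 (branches; this branch)]
4. p, v   [|-rule on 3 (branches; this branch)]
Accessibility: uRv

Satisfiable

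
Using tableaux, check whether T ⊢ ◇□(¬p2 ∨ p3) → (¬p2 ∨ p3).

Tableau for the negation ¬(◇□(¬p2 ∨ p3) → (¬p2 ∨ p3)):
1. ¬(◇□(¬p2 ∨ p3) → (¬p2 ∨ p3)), u
2. ◇□(¬p2 ∨ p3), u
3. ¬(¬p2 ∨ p3), u
4. p2, u
5. ¬p3, u
6. □(¬p2 ∨ p3), v
7. ¬p2 ∨ p3, v
8. p3, v
Accessibility: uRu, uRv, vRv
The negation has an open branch (countermodel exists).

No, not valid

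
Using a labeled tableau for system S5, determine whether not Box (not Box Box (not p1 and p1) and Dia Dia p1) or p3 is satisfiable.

Yes, satisfiable

1. not Box (not Box Box (not p1 and p1) and Dia Dia p1) or p3, u
2. p3, u
Accessibility: uRu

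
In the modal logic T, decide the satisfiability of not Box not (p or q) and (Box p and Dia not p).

1. not Box not (p or q) and (Box p and Dia not p), w0
2. not Box not (p or q), w0   [and-rule on 1]
3. Box p and Dia not p, w0   [and-rule on 1]
4. Box p, w0   [and-rule on 3]
5. Dia not p, w0   [and-rule on 3]
6. p, w0   [Box-rule on 4 via w0Rw0]
7. p or q, w1   [neg-Box-rule on 2: fresh world w1, w0Rw1]
8. p, w1   [Box-rule on 4 via w0Rw1]
9. q, w1   [or-rule on 7 (branches; this branch)]
10. not p, w2   [Dia-rule on 5: fresh world w2, w0Rw2]
11. p, w2   [Box-rule on 4 via w0Rw2]
Accessibility: w0Rw0, w0Rw1, w0Rw2, w1Rw1, w2Rw2
Branch closes: p and not p both at w2.
(One branch shown.) All branches close.

Unsatisfiable (every branch closes)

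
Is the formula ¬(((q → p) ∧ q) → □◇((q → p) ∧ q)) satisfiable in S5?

Unsatisfiable (every branch closes)

1. ¬(((q → p) ∧ q) → □◇((q → p) ∧ q)), 0
2. (q → p) ∧ q, 0
3. ¬□◇((q → p) ∧ q), 0
4. q → p, 0
5. q, 0
6. p, 0
7. ¬◇((q → p) ∧ q), 1
8. ¬((q → p) ∧ q), 0
9. ¬((q → p) ∧ q), 1
10. ¬(q → p), 0
11. ¬p, 0
Accessibility: 0R0, 0R1, 1R0, 1R1
Branch closes: p and ¬p both at 0.
All branches of the tableau close; one closing branch shown above.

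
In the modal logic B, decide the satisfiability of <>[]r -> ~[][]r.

1. <>[]r -> ~[][]r, w0
2. ~[][]r, w0
3. ~[]r, w1
4. ~r, w2
Accessibility: w0Rw0, w0Rw1, w1Rw0, w1Rw1, w1Rw2, w2Rw1, w2Rw2

Satisfiable (open branch found)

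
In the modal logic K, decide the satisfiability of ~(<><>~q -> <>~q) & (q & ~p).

1. ~(<><>~q -> <>~q) & (q & ~p), u
2. ~(<><>~q -> <>~q), u
3. q & ~p, u
4. <><>~q, u
5. ~<>~q, u
6. q, u
7. ~p, u
8. <>~q, v
9. q, v
10. ~q, w
Accessibility: uRv, vRw

Satisfiable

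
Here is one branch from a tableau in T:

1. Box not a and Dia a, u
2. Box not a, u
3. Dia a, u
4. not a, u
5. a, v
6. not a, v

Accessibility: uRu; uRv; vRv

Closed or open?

Both a and not a appear at v.

Yes, closed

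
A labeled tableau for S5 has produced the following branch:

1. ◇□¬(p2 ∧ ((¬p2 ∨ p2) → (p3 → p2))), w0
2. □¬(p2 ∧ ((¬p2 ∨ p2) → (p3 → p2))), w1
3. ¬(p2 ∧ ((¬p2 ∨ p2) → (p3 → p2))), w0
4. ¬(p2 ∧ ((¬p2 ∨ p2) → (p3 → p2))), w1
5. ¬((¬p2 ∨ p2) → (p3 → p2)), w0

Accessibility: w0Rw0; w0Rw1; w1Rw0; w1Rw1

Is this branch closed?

No atom appears with both signs at the same world.

Not closed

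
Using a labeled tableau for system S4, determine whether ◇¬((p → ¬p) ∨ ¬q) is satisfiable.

Satisfiable (open branch found)

1. ◇¬((p → ¬p) ∨ ¬q), w0
2. ¬((p → ¬p) ∨ ¬q), w1
3. ¬(p → ¬p), w1
4. q, w1
5. p, w1
Accessibility: w0Rw0, w0Rw1, w1Rw1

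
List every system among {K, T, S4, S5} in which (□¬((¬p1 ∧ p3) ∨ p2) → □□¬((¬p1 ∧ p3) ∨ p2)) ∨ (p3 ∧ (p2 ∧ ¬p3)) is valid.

S4, S5

T-tableau for the negation ¬((□¬((¬p1 ∧ p3) ∨ p2) → □□¬((¬p1 ∧ p3) ∨ p2)) ∨ (p3 ∧ (p2 ∧ ¬p3))):
1. ¬((□¬((¬p1 ∧ p3) ∨ p2) → □□¬((¬p1 ∧ p3) ∨ p2)) ∨ (p3 ∧ (p2 ∧ ¬p3))), u
2. ¬(□¬((¬p1 ∧ p3) ∨ p2) → □□¬((¬p1 ∧ p3) ∨ p2)), u   [¬∨-rule on 1]
3. ¬(p3 ∧ (p2 ∧ ¬p3)), u   [¬∨-rule on 1]
4. □¬((¬p1 ∧ p3) ∨ p2), u   [¬→-rule on 2]
5. ¬□□¬((¬p1 ∧ p3) ∨ p2), u   [¬→-rule on 2]
6. ¬((¬p1 ∧ p3) ∨ p2), u   [□-rule on 4 via uRu]
7. ¬(¬p1 ∧ p3), u   [¬∨-rule on 6]
8. ¬p2, u   [¬∨-rule on 6]
9. ¬(p2 ∧ ¬p3), u   [¬∧-rule on 3 (branches; this branch)]
10. ¬p3, u   [¬∧-rule on 7 (branches; this branch)]
11. ¬□¬((¬p1 ∧ p3) ∨ p2), v   [¬□-rule on 5: fresh world v, uRv]
12. ¬((¬p1 ∧ p3) ∨ p2), v   [□-rule on 4 via uRv]
13. ¬(¬p1 ∧ p3), v   [¬∨-rule on 12]
14. ¬p2, v   [¬∨-rule on 12]
15. ¬p3, v   [¬∧-rule on 13 (branches; this branch)]
16. (¬p1 ∧ p3) ∨ p2, w   [¬□-rule on 11: fresh world w, vRw]
17. p2, w   [∨-rule on 16 (branches; this branch)]
Accessibility: uRu, uRv, vRv, vRw, wRw
Complete open branch: countermodel on a T-frame, so not valid in T, nor in K (the same frame is also a K-frame).
S4-tableau for the negation ¬((□¬((¬p1 ∧ p3) ∨ p2) → □□¬((¬p1 ∧ p3) ∨ p2)) ∨ (p3 ∧ (p2 ∧ ¬p3))):
1. ¬((□¬((¬p1 ∧ p3) ∨ p2) → □□¬((¬p1 ∧ p3) ∨ p2)) ∨ (p3 ∧ (p2 ∧ ¬p3))), u
2. ¬(□¬((¬p1 ∧ p3) ∨ p2) → □□¬((¬p1 ∧ p3) ∨ p2)), u   [¬∨-rule on 1]
3. ¬(p3 ∧ (p2 ∧ ¬p3)), u   [¬∨-rule on 1]
4. □¬((¬p1 ∧ p3) ∨ p2), u   [¬→-rule on 2]
5. ¬□□¬((¬p1 ∧ p3) ∨ p2), u   [¬→-rule on 2]
6. ¬((¬p1 ∧ p3) ∨ p2), u   [□-rule on 4 via uRu]
7. ¬(¬p1 ∧ p3), u   [¬∨-rule on 6]
8. ¬p2, u   [¬∨-rule on 6]
9. ¬(p2 ∧ ¬p3), u   [¬∧-rule on 3 (branches; this branch)]
10. ¬p3, u   [¬∧-rule on 7 (branches; this branch)]
11. ¬□¬((¬p1 ∧ p3) ∨ p2), v   [¬□-rule on 5: fresh world v, uRv]
12. ¬((¬p1 ∧ p3) ∨ p2), v   [□-rule on 4 via uRv]
13. ¬(¬p1 ∧ p3), v   [¬∨-rule on 12]
14. ¬p2, v   [¬∨-rule on 12]
15. ¬p3, v   [¬∧-rule on 13 (branches; this branch)]
16. (¬p1 ∧ p3) ∨ p2, w   [¬□-rule on 11: fresh world w, vRw]
17. ¬((¬p1 ∧ p3) ∨ p2), w   [□-rule on 4 via uRw]
18. ¬(¬p1 ∧ p3), w   [¬∨-rule on 17]
19. ¬p2, w   [¬∨-rule on 17]
20. ¬p1 ∧ p3, w   [∨-rule on 16 (branches; this branch)]
21. ¬p1, w   [∧-rule on 20]
22. p3, w   [∧-rule on 20]
23. ¬p3, w   [¬∧-rule on 18 (branches; this branch)]
Accessibility: uRu, uRv, uRw, vRv, vRw, wRw
Branch closes: p3 and ¬p3 both at w.
Every branch closes (one shown): valid in S4, hence also in S5 (every theorem of S4 is a theorem of S5).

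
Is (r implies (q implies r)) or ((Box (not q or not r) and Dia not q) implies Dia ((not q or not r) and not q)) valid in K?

Tableau for the negation not ((r implies (q implies r)) or ((Box (not q or not r) and Dia not q) implies Dia ((not q or not r) and not q))):
1. not ((r implies (q implies r)) or ((Box (not q or not r) and Dia not q) implies Dia ((not q or not r) and not q))), u
2. not (r implies (q implies r)), u
3. not ((Box (not q or not r) and Dia not q) implies Dia ((not q or not r) and not q)), u
4. r, u
5. not (q implies r), u
6. Box (not q or not r) and Dia not q, u
7. not Dia ((not q or not r) and not q), u
8. q, u
9. not r, u
Branch closes: r and not r both at u.
All branches of the negation close; one closing branch shown above.

Yes, valid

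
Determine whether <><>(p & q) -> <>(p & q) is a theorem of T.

No, not valid

Tableau for the negation ~(<><>(p & q) -> <>(p & q)):
1. ~(<><>(p & q) -> <>(p & q)), w0
2. <><>(p & q), w0   [~->-rule on 1]
3. ~<>(p & q), w0   [~->-rule on 1]
4. ~(p & q), w0   [~<>-rule on 3 via w0Rw0]
5. ~q, w0   [~&-rule on 4 (branches; this branch)]
6. <>(p & q), w1   [<>-rule on 2: fresh world w1, w0Rw1]
7. ~(p & q), w1   [~<>-rule on 3 via w0Rw1]
8. ~q, w1   [~&-rule on 7 (branches; this branch)]
9. p & q, w2   [<>-rule on 6: fresh world w2, w1Rw2]
10. p, w2   [&-rule on 9]
11. q, w2   [&-rule on 9]
Accessibility: w0Rw0, w0Rw1, w1Rw1, w1Rw2, w2Rw2
The negation has an open branch (countermodel exists).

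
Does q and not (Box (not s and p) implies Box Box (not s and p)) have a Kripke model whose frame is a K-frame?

1. q and not (Box (not s and p) implies Box Box (not s and p)), w0
2. q, w0   [and-rule on 1]
3. not (Box (not s and p) implies Box Box (not s and p)), w0   [and-rule on 1]
4. Box (not s and p), w0   [neg-implies-rule on 3]
5. not Box Box (not s and p), w0   [neg-implies-rule on 3]
6. not Box (not s and p), w1   [neg-Box-rule on 5: fresh world w1, w0Rw1]
7. not s and p, w1   [Box-rule on 4 via w0Rw1]
8. not s, w1   [and-rule on 7]
9. p, w1   [and-rule on 7]
10. not (not s and p), w2   [neg-Box-rule on 6: fresh world w2, w1Rw2]
11. not p, w2   [neg-and-rule on 10 (branches; this branch)]
Accessibility: w0Rw1, w1Rw2

Yes, satisfiable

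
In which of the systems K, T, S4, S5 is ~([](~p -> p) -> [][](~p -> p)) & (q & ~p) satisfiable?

K-tableau for the formula:
1. ~([](~p -> p) -> [][](~p -> p)) & (q & ~p), w0
2. ~([](~p -> p) -> [][](~p -> p)), w0
3. q & ~p, w0
4. [](~p -> p), w0
5. ~[][](~p -> p), w0
6. q, w0
7. ~p, w0
8. ~[](~p -> p), w1
9. ~p -> p, w1
10. p, w1
11. ~(~p -> p), w2
12. ~p, w2
Accessibility: w0Rw1, w1Rw2
Complete open branch: satisfiable in K.
T-tableau for the formula:
1. ~([](~p -> p) -> [][](~p -> p)) & (q & ~p), w0
2. ~([](~p -> p) -> [][](~p -> p)), w0
3. q & ~p, w0
4. [](~p -> p), w0
5. ~[][](~p -> p), w0
6. q, w0
7. ~p, w0
8. ~p -> p, w0
9. p, w0
Accessibility: w0Rw0
Branch closes: p and ~p both at w0.
Every branch closes (one shown): unsatisfiable in T, hence also in S4, S5 (every S4/S5-frame is a T-frame).

K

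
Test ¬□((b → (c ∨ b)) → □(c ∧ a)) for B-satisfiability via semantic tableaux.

Satisfiable (open branch found)

1. ¬□((b → (c ∨ b)) → □(c ∧ a)), u
2. ¬((b → (c ∨ b)) → □(c ∧ a)), v
3. b → (c ∨ b), v
4. ¬□(c ∧ a), v
5. c ∨ b, v
6. b, v
7. ¬(c ∧ a), w
8. ¬a, w
Accessibility: uRu, uRv, vRu, vRv, vRw, wRv, wRw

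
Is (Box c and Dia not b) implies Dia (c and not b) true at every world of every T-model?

Tableau for the negation not ((Box c and Dia not b) implies Dia (c and not b)):
1. not ((Box c and Dia not b) implies Dia (c and not b)), u
2. Box c and Dia not b, u   [neg-implies-rule on 1]
3. not Dia (c and not b), u   [neg-implies-rule on 1]
4. Box c, u   [and-rule on 2]
5. Dia not b, u   [and-rule on 2]
6. not (c and not b), u   [neg-Dia-rule on 3 via uRu]
7. c, u   [Box-rule on 4 via uRu]
8. b, u   [neg-and-rule on 6 (branches; this branch)]
9. not b, v   [Dia-rule on 5: fresh world v, uRv]
10. not (c and not b), v   [neg-Dia-rule on 3 via uRv]
11. c, v   [Box-rule on 4 via uRv]
12. b, v   [neg-and-rule on 10 (branches; this branch)]
Accessibility: uRu, uRv, vRv
Branch closes: b and not b both at v.
All branches of the negation close; one closing branch shown above.

Valid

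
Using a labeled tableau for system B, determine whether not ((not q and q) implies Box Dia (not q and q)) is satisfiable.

No, unsatisfiable

1. not ((not q and q) implies Box Dia (not q and q)), 0
2. not q and q, 0
3. not Box Dia (not q and q), 0
4. not q, 0
5. q, 0
Accessibility: 0R0
Branch closes: q and not q both at 0.
Every branch closes; the branch above is one of them.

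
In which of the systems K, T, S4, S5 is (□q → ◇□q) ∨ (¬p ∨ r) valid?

T, S4, S5

K-tableau for the negation ¬((□q → ◇□q) ∨ (¬p ∨ r)):
1. ¬((□q → ◇□q) ∨ (¬p ∨ r)), 0
2. ¬(□q → ◇□q), 0   [¬∨-rule on 1]
3. ¬(¬p ∨ r), 0   [¬∨-rule on 1]
4. □q, 0   [¬→-rule on 2]
5. ¬◇□q, 0   [¬→-rule on 2]
6. p, 0   [¬∨-rule on 3]
7. ¬r, 0   [¬∨-rule on 3]
Complete open branch: countermodel on a K-frame, so not valid in K.
T-tableau for the negation ¬((□q → ◇□q) ∨ (¬p ∨ r)):
1. ¬((□q → ◇□q) ∨ (¬p ∨ r)), 0
2. ¬(□q → ◇□q), 0   [¬∨-rule on 1]
3. ¬(¬p ∨ r), 0   [¬∨-rule on 1]
4. □q, 0   [¬→-rule on 2]
5. ¬◇□q, 0   [¬→-rule on 2]
6. p, 0   [¬∨-rule on 3]
7. ¬r, 0   [¬∨-rule on 3]
8. q, 0   [□-rule on 4 via 0R0]
9. ¬□q, 0   [¬◇-rule on 5 via 0R0]
10. ¬q, 1   [¬□-rule on 9: fresh world 1, 0R1]
11. q, 1   [□-rule on 4 via 0R1]
Accessibility: 0R0, 0R1, 1R1
Branch closes: q and ¬q both at 1.
Every branch closes (one shown): valid in T, hence also in S4, S5 (every theorem of T is a theorem of S4 and S5).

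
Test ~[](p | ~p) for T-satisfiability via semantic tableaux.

1. ~[](p | ~p), w0
2. ~(p | ~p), w1   [~[]-rule on 1: fresh world w1, w0Rw1]
3. ~p, w1   [~|-rule on 2]
4. p, w1   [~|-rule on 2]
Accessibility: w0Rw0, w0Rw1, w1Rw1
Branch closes: p and ~p both at w1.
Every branch closes; the branch above is one of them.

Unsatisfiable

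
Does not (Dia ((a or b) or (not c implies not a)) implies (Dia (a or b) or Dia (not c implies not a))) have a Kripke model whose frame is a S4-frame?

1. not (Dia ((a or b) or (not c implies not a)) implies (Dia (a or b) or Dia (not c implies not a))), w0
2. Dia ((a or b) or (not c implies not a)), w0
3. not (Dia (a or b) or Dia (not c implies not a)), w0
4. not Dia (a or b), w0
5. not Dia (not c implies not a), w0
6. not (a or b), w0
7. not a, w0
8. not b, w0
9. not (not c implies not a), w0
10. not c, w0
11. a, w0
Accessibility: w0Rw0
Branch closes: a and not a both at w0.
(One branch shown.) All branches close.

Unsatisfiable (every branch closes)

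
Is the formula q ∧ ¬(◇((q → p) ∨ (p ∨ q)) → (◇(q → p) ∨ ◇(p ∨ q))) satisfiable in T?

1. q ∧ ¬(◇((q → p) ∨ (p ∨ q)) → (◇(q → p) ∨ ◇(p ∨ q))), w0
2. q, w0   [∧-rule on 1]
3. ¬(◇((q → p) ∨ (p ∨ q)) → (◇(q → p) ∨ ◇(p ∨ q))), w0   [∧-rule on 1]
4. ◇((q → p) ∨ (p ∨ q)), w0   [¬→-rule on 3]
5. ¬(◇(q → p) ∨ ◇(p ∨ q)), w0   [¬→-rule on 3]
6. ¬◇(q → p), w0   [¬∨-rule on 5]
7. ¬◇(p ∨ q), w0   [¬∨-rule on 5]
8. ¬(q → p), w0   [¬◇-rule on 6 via w0Rw0]
9. ¬p, w0   [¬→-rule on 8]
10. ¬(p ∨ q), w0   [¬◇-rule on 7 via w0Rw0]
11. ¬q, w0   [¬∨-rule on 10]
Accessibility: w0Rw0
Branch closes: q and ¬q both at w0.
(One branch shown.) All branches close.

Unsatisfiable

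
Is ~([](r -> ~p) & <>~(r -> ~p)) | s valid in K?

Valid in K

Tableau for the negation ~(~([](r -> ~p) & <>~(r -> ~p)) | s):
1. ~(~([](r -> ~p) & <>~(r -> ~p)) | s), w0
2. [](r -> ~p) & <>~(r -> ~p), w0
3. ~s, w0
4. [](r -> ~p), w0
5. <>~(r -> ~p), w0
6. ~(r -> ~p), w1
7. r, w1
8. p, w1
9. r -> ~p, w1
10. ~p, w1
Accessibility: w0Rw1
Branch closes: p and ~p both at w1.
Every branch of the negation's tableau closes; the branch above is one of them.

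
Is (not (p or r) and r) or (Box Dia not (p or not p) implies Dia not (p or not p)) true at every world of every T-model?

Tableau for the negation not ((not (p or r) and r) or (Box Dia not (p or not p) implies Dia not (p or not p))):
1. not ((not (p or r) and r) or (Box Dia not (p or not p) implies Dia not (p or not p))), w0
2. not (not (p or r) and r), w0   [neg-or-rule on 1]
3. not (Box Dia not (p or not p) implies Dia not (p or not p)), w0   [neg-or-rule on 1]
4. Box Dia not (p or not p), w0   [neg-implies-rule on 3]
5. not Dia not (p or not p), w0   [neg-implies-rule on 3]
6. Dia not (p or not p), w0   [Box-rule on 4 via w0Rw0]
7. p or not p, w0   [neg-Dia-rule on 5 via w0Rw0]
8. p or r, w0   [neg-and-rule on 2 (branches; this branch)]
9. not p, w0   [or-rule on 7 (branches; this branch)]
10. r, w0   [or-rule on 8 (branches; this branch)]
11. not (p or not p), w1   [Dia-rule on 6: fresh world w1, w0Rw1]
12. not p, w1   [neg-or-rule on 11]
13. p, w1   [neg-or-rule on 11]
Accessibility: w0Rw0, w0Rw1, w1Rw1
Branch closes: p and not p both at w1.
Every branch of the negation's tableau closes; the branch above is one of them.

Yes, valid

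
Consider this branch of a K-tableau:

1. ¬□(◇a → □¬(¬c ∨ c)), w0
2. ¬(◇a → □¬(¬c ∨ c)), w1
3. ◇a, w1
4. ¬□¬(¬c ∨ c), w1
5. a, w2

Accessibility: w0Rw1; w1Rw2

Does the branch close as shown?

Not closed

No world carries both an atom and its negation.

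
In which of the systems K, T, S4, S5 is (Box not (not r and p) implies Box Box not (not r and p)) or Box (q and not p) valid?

S4, S5

T-tableau for the negation not ((Box not (not r and p) implies Box Box not (not r and p)) or Box (q and not p)):
1. not ((Box not (not r and p) implies Box Box not (not r and p)) or Box (q and not p)), w0
2. not (Box not (not r and p) implies Box Box not (not r and p)), w0
3. not Box (q and not p), w0
4. Box not (not r and p), w0
5. not Box Box not (not r and p), w0
6. not (not r and p), w0
7. not p, w0
8. not (q and not p), w1
9. not (not r and p), w1
10. p, w1
11. r, w1
12. not Box not (not r and p), w2
13. not (not r and p), w2
14. not p, w2
15. not r and p, w3
16. not r, w3
17. p, w3
Accessibility: w0Rw0, w0Rw1, w0Rw2, w1Rw1, w2Rw2, w2Rw3, w3Rw3
Complete open branch: countermodel on a T-frame, so not valid in T, nor in K (the same frame is also a K-frame).
S4-tableau for the negation not ((Box not (not r and p) implies Box Box not (not r and p)) or Box (q and not p)):
1. not ((Box not (not r and p) implies Box Box not (not r and p)) or Box (q and not p)), w0
2. not (Box not (not r and p) implies Box Box not (not r and p)), w0
3. not Box (q and not p), w0
4. Box not (not r and p), w0
5. not Box Box not (not r and p), w0
6. not (not r and p), w0
7. not p, w0
8. not (q and not p), w1
9. not (not r and p), w1
10. p, w1
11. r, w1
12. not Box not (not r and p), w2
13. not (not r and p), w2
14. not p, w2
15. not r and p, w3
16. not r, w3
17. p, w3
18. not (not r and p), w3
19. not p, w3
Accessibility: w0Rw0, w0Rw1, w0Rw2, w0Rw3, w1Rw1, w2Rw2, w2Rw3, w3Rw3
Branch closes: p and not p both at w3.
Every branch closes (one shown): valid in S4, hence also in S5 (every theorem of S4 is a theorem of S5).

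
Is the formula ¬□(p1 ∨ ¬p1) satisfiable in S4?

Unsatisfiable

1. ¬□(p1 ∨ ¬p1), w0
2. ¬(p1 ∨ ¬p1), w1
3. ¬p1, w1
4. p1, w1
Accessibility: w0Rw0, w0Rw1, w1Rw1
Branch closes: p1 and ¬p1 both at w1.
(One branch shown.) All branches close.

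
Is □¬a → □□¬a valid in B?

Tableau for the negation ¬(□¬a → □□¬a):
1. ¬(□¬a → □□¬a), u
2. □¬a, u
3. ¬□□¬a, u
4. ¬a, u
5. ¬□¬a, v
6. ¬a, v
7. a, w
Accessibility: uRu, uRv, vRu, vRv, vRw, wRv, wRw
The negation has an open branch (countermodel exists).

No, not valid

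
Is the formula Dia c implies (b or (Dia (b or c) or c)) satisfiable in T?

1. Dia c implies (b or (Dia (b or c) or c)), w0
2. b or (Dia (b or c) or c), w0   [implies-rule on 1 (branches; this branch)]
3. Dia (b or c) or c, w0   [or-rule on 2 (branches; this branch)]
4. c, w0   [or-rule on 3 (branches; this branch)]
Accessibility: w0Rw0

Yes, satisfiable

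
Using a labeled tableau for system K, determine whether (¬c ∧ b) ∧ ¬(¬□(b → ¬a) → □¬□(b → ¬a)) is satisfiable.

Yes, satisfiable

1. (¬c ∧ b) ∧ ¬(¬□(b → ¬a) → □¬□(b → ¬a)), 0
2. ¬c ∧ b, 0
3. ¬(¬□(b → ¬a) → □¬□(b → ¬a)), 0
4. ¬c, 0
5. b, 0
6. ¬□(b → ¬a), 0
7. ¬□¬□(b → ¬a), 0
8. ¬(b → ¬a), 1
9. b, 1
10. a, 1
11. □(b → ¬a), 2
Accessibility: 0R1, 0R2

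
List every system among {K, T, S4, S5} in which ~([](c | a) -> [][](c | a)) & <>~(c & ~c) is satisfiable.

K, T

S4-tableau for the formula:
1. ~([](c | a) -> [][](c | a)) & <>~(c & ~c), u
2. ~([](c | a) -> [][](c | a)), u
3. <>~(c & ~c), u
4. [](c | a), u
5. ~[][](c | a), u
6. c | a, u
7. a, u
8. ~(c & ~c), v
9. c | a, v
10. c, v
11. a, v
12. ~[](c | a), w
13. c | a, w
14. a, w
15. ~(c | a), x
16. ~c, x
17. ~a, x
18. c | a, x
19. a, x
Accessibility: uRu, uRv, uRw, uRx, vRv, wRw, wRx, xRx
Branch closes: a and ~a both at x.
Every branch closes (one shown): unsatisfiable in S4, hence also in S5 (every S5-frame is an S4-frame).
T-tableau for the formula:
1. ~([](c | a) -> [][](c | a)) & <>~(c & ~c), u
2. ~([](c | a) -> [][](c | a)), u
3. <>~(c & ~c), u
4. [](c | a), u
5. ~[][](c | a), u
6. c | a, u
7. a, u
8. ~(c & ~c), v
9. c | a, v
10. c, v
11. a, v
12. ~[](c | a), w
13. c | a, w
14. a, w
15. ~(c | a), x
16. ~c, x
17. ~a, x
Accessibility: uRu, uRv, uRw, vRv, wRw, wRx, xRx
Complete open branch: satisfiable in T, hence also in K (this T-model is also a K-model).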